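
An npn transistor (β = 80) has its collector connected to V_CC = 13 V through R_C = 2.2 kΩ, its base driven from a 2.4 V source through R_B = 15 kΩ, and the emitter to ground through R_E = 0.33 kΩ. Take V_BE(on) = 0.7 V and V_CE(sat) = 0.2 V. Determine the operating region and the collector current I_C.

active; I_C ≈ 3.3 mA

Assume active. Base-emitter loop: I_B = (V_BB − V_BE)/(R_B + (β+1)R_E) = (2.4 − 0.7)/(15 + 81×0.33) = 0.0407 mA.
I_C = β·I_B = 80×0.0407 = 3.26 mA.
V_CE = V_CC − I_C·R_C − I_E·R_E = 13 − 3.26×2.2 − 3.3×0.33 = 4.74 V > V_CE(sat), so the active-region assumption holds.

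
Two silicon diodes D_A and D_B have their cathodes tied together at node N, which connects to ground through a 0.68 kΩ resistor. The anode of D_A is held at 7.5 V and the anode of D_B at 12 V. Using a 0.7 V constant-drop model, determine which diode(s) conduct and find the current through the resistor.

Assume both conduct. Then node N would need to be at both 7.5−0.7 = 6.8 V and 12−0.7 = 11.3 V, which is impossible.
Assume only D_B conducts: V_N = 12 − 0.7 = 11.3 V, so I_R = 11.3/0.68 = 16.6 mA.
Check D_A: its anode-to-cathode voltage is 7.5 − 11.3 = -3.8 V < 0.7 V, so it is off. The assumption is consistent.

Only D_B conducts; I_R ≈ 17 mA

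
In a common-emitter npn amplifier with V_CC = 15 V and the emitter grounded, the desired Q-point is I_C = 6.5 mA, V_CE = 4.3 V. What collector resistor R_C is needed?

Collector loop: V_CC = I_C·R_C + V_CE.
R_C = (V_CC − V_CE)/I_C = (15 − 4.3)/6.5 = 1.65 kΩ.

R_C ≈ 1.6 kΩ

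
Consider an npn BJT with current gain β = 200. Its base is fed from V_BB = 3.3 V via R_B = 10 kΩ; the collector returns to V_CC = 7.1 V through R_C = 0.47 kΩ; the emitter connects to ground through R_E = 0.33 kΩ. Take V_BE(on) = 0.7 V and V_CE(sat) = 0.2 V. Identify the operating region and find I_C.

Assume active. Base-emitter loop: I_B = (V_BB − V_BE)/(R_B + (β+1)R_E) = (3.3 − 0.7)/(10 + 201×0.33) = 0.0341 mA.
I_C = β·I_B = 200×0.0341 = 6.81 mA.
V_CE = V_CC − I_C·R_C − I_E·R_E = 7.1 − 6.81×0.47 − 6.85×0.33 = 1.64 V > V_CE(sat), so the active-region assumption holds.

active; I_C ≈ 6.8 mA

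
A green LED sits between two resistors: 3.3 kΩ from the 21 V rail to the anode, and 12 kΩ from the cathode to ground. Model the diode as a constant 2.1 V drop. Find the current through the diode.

The two resistors are in series with the diode, so KVL gives 21 = I·3.3 + 2.1 + I·12.
I = (21 − 2.1) / (3.3 + 12) kΩ = 18.9 / 15.3 = 1.24 mA.

I ≈ 1.2 mA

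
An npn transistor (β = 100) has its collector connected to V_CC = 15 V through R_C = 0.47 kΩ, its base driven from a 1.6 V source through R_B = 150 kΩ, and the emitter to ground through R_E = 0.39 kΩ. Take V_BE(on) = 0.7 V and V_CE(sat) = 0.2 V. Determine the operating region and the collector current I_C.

Assume active. Base-emitter loop: I_B = (V_BB − V_BE)/(R_B + (β+1)R_E) = (1.6 − 0.7)/(150 + 101×0.39) = 0.00475 mA.
I_C = β·I_B = 100×0.00475 = 0.475 mA.
V_CE = V_CC − I_C·R_C − I_E·R_E = 15 − 0.475×0.47 − 0.48×0.39 = 14.6 V > V_CE(sat), so the active-region assumption holds.

active; I_C ≈ 0.48 mA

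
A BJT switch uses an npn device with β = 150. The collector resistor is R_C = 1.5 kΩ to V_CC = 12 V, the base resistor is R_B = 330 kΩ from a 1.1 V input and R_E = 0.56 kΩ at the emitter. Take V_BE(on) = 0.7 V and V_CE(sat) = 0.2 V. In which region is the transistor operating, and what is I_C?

active; I_C ≈ 0.14 mA

Assume active. Base-emitter loop: I_B = (V_BB − V_BE)/(R_B + (β+1)R_E) = (1.1 − 0.7)/(330 + 151×0.56) = 0.000965 mA.
I_C = β·I_B = 150×0.000965 = 0.145 mA.
V_CE = V_CC − I_C·R_C − I_E·R_E = 12 − 0.145×1.5 − 0.146×0.56 = 11.7 V > V_CE(sat), so the active-region assumption holds.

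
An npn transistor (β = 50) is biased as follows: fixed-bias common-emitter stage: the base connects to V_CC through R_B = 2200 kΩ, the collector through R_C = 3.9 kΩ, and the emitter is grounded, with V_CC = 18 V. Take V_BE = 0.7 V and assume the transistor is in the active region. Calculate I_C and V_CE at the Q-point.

Base loop: V_CC = I_B·R_B + V_BE, so I_B = (18 − 0.7)/2200 kΩ = 0.00786 mA.
In the active region I_C = β·I_B = 50 × 0.00786 = 0.393 mA.
Collector loop: V_CE = V_CC − I_C·R_C = 18 − 0.393×3.9 = 16.5 V.
Since V_CE = 16.5 V > V_CE(sat) ≈ 0.2 V, the transistor is in the active region as assumed.

I_C ≈ 0.39 mA, V_CE ≈ 16 V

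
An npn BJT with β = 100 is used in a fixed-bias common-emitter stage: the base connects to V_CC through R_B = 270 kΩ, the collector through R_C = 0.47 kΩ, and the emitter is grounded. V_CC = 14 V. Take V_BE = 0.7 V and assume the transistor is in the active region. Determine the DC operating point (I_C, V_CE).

I_C ≈ 4.9 mA, V_CE ≈ 12 V

Base loop: V_CC = I_B·R_B + V_BE, so I_B = (14 − 0.7)/270 kΩ = 0.0493 mA.
In the active region I_C = β·I_B = 100 × 0.0493 = 4.93 mA.
Collector loop: V_CE = V_CC − I_C·R_C = 14 − 4.93×0.47 = 11.7 V.
Since V_CE = 11.7 V > V_CE(sat) ≈ 0.2 V, the transistor is in the active region as assumed.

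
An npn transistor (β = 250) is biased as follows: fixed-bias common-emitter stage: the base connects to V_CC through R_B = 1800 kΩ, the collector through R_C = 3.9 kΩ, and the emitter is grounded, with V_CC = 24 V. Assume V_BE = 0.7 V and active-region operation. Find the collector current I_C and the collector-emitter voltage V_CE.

I_C ≈ 3.2 mA, V_CE ≈ 11 V

Base loop: V_CC = I_B·R_B + V_BE, so I_B = (24 − 0.7)/1800 kΩ = 0.0129 mA.
In the active region I_C = β·I_B = 250 × 0.0129 = 3.24 mA.
Collector loop: V_CE = V_CC − I_C·R_C = 24 − 3.24×3.9 = 11.4 V.
Since V_CE = 11.4 V > V_CE(sat) ≈ 0.2 V, the transistor is in the active region as assumed.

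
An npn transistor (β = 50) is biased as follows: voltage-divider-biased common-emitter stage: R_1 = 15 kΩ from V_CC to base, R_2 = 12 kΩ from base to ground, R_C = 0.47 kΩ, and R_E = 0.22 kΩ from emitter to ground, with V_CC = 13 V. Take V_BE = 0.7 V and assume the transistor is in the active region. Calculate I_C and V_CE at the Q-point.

Thevenize the base divider: V_Th = V_CC·R_2/(R_1+R_2) = 13×12/27 = 5.78 V, R_Th = R_1‖R_2 = 6.67 kΩ.
Base-emitter loop: V_Th = I_B·R_Th + V_BE + (β+1)I_B·R_E, so I_B = (5.78 − 0.7) / (6.67 + 51×0.22) = 0.284 mA.
I_C = β·I_B = 50×0.284 = 14.2 mA, and I_E = (β+1)I_B = 14.5 mA.
V_CE = V_CC − I_C·R_C − I_E·R_E = 13 − 14.2×0.47 − 14.5×0.22 = 3.14 V.
V_CE = 3.14 V > 0.2 V confirms active-region operation.

I_C ≈ 14 mA, V_CE ≈ 3.1 V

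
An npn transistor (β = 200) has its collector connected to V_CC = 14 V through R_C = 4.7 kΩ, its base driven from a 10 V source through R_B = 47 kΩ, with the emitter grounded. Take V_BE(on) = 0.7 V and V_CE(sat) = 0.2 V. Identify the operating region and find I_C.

saturation; I_C ≈ 2.9 mA

Assume active: I_B = (10 − 0.7)/47 = 0.198 mA, giving I_C = β·I_B = 39.6 mA.
But then V_CE = 14 − 39.6×4.7 = -172 V < V_CE(sat) = 0.2 V — impossible in the active region.
So the transistor is saturated. With V_CE = 0.2 V, I_C = (V_CC − 0.2)/R_C = 13.8/4.7 = 2.94 mA.
Check: β·I_B = 39.6 mA > I_C = 2.94 mA, confirming saturation.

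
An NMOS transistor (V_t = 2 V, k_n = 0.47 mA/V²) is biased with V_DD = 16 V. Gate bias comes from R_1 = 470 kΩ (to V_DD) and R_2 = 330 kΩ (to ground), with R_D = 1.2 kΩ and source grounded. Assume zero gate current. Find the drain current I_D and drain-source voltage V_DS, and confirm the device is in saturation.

I_D ≈ 5 mA, V_DS ≈ 10 V

V_G = V_DD·R_2/(R_1+R_2) = 16×330/800 = 6.6 V. With the source grounded, V_GS = V_G = 6.6 V.
Assume saturation: I_D = (k_n/2)(V_GS − V_t)² = (0.47/2)×(6.6 − 2)² = 0.235×4.6² = 4.97 mA.
V_DS = V_DD − I_D·R_D = 16 − 4.97×1.2 = 10 V.
Saturation requires V_DS ≥ V_GS − V_t = 4.6 V; 10 ≥ 4.6 ✓.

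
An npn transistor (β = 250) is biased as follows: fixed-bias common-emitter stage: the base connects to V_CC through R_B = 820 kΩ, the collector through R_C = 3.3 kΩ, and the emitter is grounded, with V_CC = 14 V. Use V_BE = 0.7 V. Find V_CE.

Base loop: V_CC = I_B·R_B + V_BE, so I_B = (14 − 0.7)/820 kΩ = 0.0162 mA.
In the active region I_C = β·I_B = 250 × 0.0162 = 4.05 mA.
Collector loop: V_CE = V_CC − I_C·R_C = 14 − 4.05×3.3 = 0.619 V.
Since V_CE = 0.619 V > V_CE(sat) ≈ 0.2 V, the transistor is in the active region as assumed.

V_CE ≈ 0.62 V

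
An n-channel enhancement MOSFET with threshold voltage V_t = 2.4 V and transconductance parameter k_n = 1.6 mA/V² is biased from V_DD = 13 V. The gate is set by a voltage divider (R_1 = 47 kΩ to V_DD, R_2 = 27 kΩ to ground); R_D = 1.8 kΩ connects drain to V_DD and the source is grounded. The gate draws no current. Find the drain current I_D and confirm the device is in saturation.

I_D ≈ 4.4 mA

V_G = V_DD·R_2/(R_1+R_2) = 13×27/74 = 4.74 V. With the source grounded, V_GS = V_G = 4.74 V.
Assume saturation: I_D = (k_n/2)(V_GS − V_t)² = (1.6/2)×(4.74 − 2.4)² = 0.8×2.34² = 4.39 mA.
V_DS = V_DD − I_D·R_D = 13 − 4.39×1.8 = 5.09 V.
Saturation requires V_DS ≥ V_GS − V_t = 2.34 V; 5.09 ≥ 2.34 ✓.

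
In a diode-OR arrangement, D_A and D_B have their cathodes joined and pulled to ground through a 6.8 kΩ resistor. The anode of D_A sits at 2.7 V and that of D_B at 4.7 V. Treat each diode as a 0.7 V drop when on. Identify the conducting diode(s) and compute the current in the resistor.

Assume both conduct. Then node N would need to be at both 2.7−0.7 = 2 V and 4.7−0.7 = 4 V, which is impossible.
Assume only D_B conducts: V_N = 4.7 − 0.7 = 4 V, so I_R = 4/6.8 = 0.588 mA.
Check D_A: its anode-to-cathode voltage is 2.7 − 4 = -1.3 V < 0.7 V, so it is off. The assumption is consistent.

Only D_B conducts; I_R ≈ 0.59 mA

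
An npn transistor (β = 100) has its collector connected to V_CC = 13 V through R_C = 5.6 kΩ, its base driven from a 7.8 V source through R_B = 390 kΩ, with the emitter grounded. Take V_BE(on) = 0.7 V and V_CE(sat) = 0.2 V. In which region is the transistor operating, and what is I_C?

active; I_C ≈ 1.8 mA

Assume active. Base-emitter loop: I_B = (V_BB − V_BE)/R_B = (7.8 − 0.7)/390 = 0.0182 mA.
I_C = β·I_B = 100×0.0182 = 1.82 mA.
V_CE = V_CC − I_C·R_C = 13 − 1.82×5.6 = 2.81 V > V_CE(sat), so the active-region assumption holds.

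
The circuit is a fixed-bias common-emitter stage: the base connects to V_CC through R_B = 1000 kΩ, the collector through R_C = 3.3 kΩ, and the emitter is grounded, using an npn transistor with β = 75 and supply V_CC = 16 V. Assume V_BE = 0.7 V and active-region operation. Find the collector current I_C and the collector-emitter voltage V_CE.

I_C ≈ 1.1 mA, V_CE ≈ 12 V

Base loop: V_CC = I_B·R_B + V_BE, so I_B = (16 − 0.7)/1000 kΩ = 0.0153 mA.
In the active region I_C = β·I_B = 75 × 0.0153 = 1.15 mA.
Collector loop: V_CE = V_CC − I_C·R_C = 16 − 1.15×3.3 = 12.2 V.
Since V_CE = 12.2 V > V_CE(sat) ≈ 0.2 V, the transistor is in the active region as assumed.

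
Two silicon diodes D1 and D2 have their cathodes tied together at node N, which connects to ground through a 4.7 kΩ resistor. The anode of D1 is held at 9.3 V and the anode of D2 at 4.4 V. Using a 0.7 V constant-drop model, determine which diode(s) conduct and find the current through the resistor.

Assume both conduct. Then node N would need to be at both 9.3−0.7 = 8.6 V and 4.4−0.7 = 3.7 V, which is impossible.
Assume only D1 conducts: V_N = 9.3 − 0.7 = 8.6 V, so I_R = 8.6/4.7 = 1.83 mA.
Check D2: its anode-to-cathode voltage is 4.4 − 8.6 = -4.2 V < 0.7 V, so it is off. The assumption is consistent.

Only D1 conducts; I_R ≈ 1.8 mA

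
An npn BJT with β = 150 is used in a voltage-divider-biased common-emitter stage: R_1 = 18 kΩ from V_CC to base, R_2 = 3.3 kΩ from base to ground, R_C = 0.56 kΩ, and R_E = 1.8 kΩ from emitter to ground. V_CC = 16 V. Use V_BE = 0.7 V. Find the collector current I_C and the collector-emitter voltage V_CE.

Thevenize the base divider: V_Th = V_CC·R_2/(R_1+R_2) = 16×3.3/21.3 = 2.48 V, R_Th = R_1‖R_2 = 2.79 kΩ.
Base-emitter loop: V_Th = I_B·R_Th + V_BE + (β+1)I_B·R_E, so I_B = (2.48 − 0.7) / (2.79 + 151×1.8) = 0.00648 mA.
I_C = β·I_B = 150×0.00648 = 0.972 mA, and I_E = (β+1)I_B = 0.978 mA.
V_CE = V_CC − I_C·R_C − I_E·R_E = 16 − 0.972×0.56 − 0.978×1.8 = 13.7 V.
V_CE = 13.7 V > 0.2 V confirms active-region operation.

I_C ≈ 0.97 mA, V_CE ≈ 14 V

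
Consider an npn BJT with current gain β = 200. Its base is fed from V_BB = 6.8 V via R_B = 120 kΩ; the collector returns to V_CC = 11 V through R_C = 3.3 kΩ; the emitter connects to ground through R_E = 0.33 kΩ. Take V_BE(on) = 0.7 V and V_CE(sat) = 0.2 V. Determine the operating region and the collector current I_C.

saturation; I_C ≈ 3 mA

Assume active: I_B = (6.8 − 0.7)/(120 + 201×0.33) = 0.0327 mA, I_C = β·I_B = 6.55 mA.
Then V_CE = 11 − 6.55×3.3 − 6.58×0.33 = -12.8 V < 0.2 V — the active assumption fails.
Re-solve with V_CE = 0.2 V. KCL at the emitter: V_E/R_E = (V_BB−0.7−V_E)/R_B + (V_CC−0.2−V_E)/R_C, giving V_E = 0.995 V.
I_C = (V_CC − 0.2 − V_E)/R_C = (10.8 − 0.995)/3.3 = 2.97 mA.
Check: I_B = (6.1 − 0.995)/120 = 0.0425 mA, and β·I_B = 8.51 mA > I_C, confirming saturation.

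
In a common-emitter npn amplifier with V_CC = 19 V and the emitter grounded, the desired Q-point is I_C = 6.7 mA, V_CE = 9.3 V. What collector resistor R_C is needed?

R_C ≈ 1.4 kΩ

Collector loop: V_CC = I_C·R_C + V_CE.
R_C = (V_CC − V_CE)/I_C = (19 − 9.3)/6.7 = 1.45 kΩ.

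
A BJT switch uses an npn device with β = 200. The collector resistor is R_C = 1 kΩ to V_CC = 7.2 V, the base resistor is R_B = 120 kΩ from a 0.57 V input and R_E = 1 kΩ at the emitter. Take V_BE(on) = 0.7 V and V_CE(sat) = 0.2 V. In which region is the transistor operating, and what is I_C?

cutoff; I_C ≈ 0

V_BB = 0.57 V ≤ V_BE(on) = 0.7 V, so the base-emitter junction is not forward biased.
The transistor is in cutoff: I_B = I_C = 0.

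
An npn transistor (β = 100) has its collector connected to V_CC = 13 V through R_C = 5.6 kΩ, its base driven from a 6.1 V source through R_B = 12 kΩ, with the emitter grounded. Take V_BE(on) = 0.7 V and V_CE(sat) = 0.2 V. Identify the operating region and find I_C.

saturation; I_C ≈ 2.3 mA

Assume active: I_B = (6.1 − 0.7)/12 = 0.45 mA, giving I_C = β·I_B = 45 mA.
But then V_CE = 13 − 45×5.6 = -239 V < V_CE(sat) = 0.2 V — impossible in the active region.
So the transistor is saturated. With V_CE = 0.2 V, I_C = (V_CC − 0.2)/R_C = 12.8/5.6 = 2.29 mA.
Check: β·I_B = 45 mA > I_C = 2.29 mA, confirming saturation.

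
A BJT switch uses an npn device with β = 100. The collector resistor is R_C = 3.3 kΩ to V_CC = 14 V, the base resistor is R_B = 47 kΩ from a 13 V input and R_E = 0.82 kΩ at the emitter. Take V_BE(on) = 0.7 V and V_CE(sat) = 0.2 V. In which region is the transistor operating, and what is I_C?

saturation; I_C ≈ 3.3 mA

Assume active: I_B = (13 − 0.7)/(47 + 101×0.82) = 0.0947 mA, I_C = β·I_B = 9.47 mA.
Then V_CE = 14 − 9.47×3.3 − 9.57×0.82 = -25.1 V < 0.2 V — the active assumption fails.
Re-solve with V_CE = 0.2 V. KCL at the emitter: V_E/R_E = (V_BB−0.7−V_E)/R_B + (V_CC−0.2−V_E)/R_C, giving V_E = 2.88 V.
I_C = (V_CC − 0.2 − V_E)/R_C = (13.8 − 2.88)/3.3 = 3.31 mA.
Check: I_B = (12.3 − 2.88)/47 = 0.2 mA, and β·I_B = 20 mA > I_C, confirming saturation.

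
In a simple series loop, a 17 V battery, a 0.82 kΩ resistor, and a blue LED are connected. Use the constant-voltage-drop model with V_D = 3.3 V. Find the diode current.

I ≈ 17 mA

KVL around the loop: 17 = V_D + I·R = 3.3 + I × 0.82 kΩ.
So I = (17 − 3.3) / 0.82 kΩ = 13.7 / 0.82 = 16.7 mA.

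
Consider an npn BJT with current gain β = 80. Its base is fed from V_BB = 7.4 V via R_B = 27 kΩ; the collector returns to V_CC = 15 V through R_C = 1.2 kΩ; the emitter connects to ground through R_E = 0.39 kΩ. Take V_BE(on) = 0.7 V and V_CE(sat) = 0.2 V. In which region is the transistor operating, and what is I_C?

active; I_C ≈ 9.1 mA

Assume active. Base-emitter loop: I_B = (V_BB − V_BE)/(R_B + (β+1)R_E) = (7.4 − 0.7)/(27 + 81×0.39) = 0.114 mA.
I_C = β·I_B = 80×0.114 = 9.15 mA.
V_CE = V_CC − I_C·R_C − I_E·R_E = 15 − 9.15×1.2 − 9.26×0.39 = 0.41 V > V_CE(sat), so the active-region assumption holds.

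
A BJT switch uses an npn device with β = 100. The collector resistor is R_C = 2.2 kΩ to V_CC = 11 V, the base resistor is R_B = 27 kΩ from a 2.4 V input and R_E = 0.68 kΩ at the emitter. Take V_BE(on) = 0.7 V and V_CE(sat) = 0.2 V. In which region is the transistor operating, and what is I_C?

Assume active. Base-emitter loop: I_B = (V_BB − V_BE)/(R_B + (β+1)R_E) = (2.4 − 0.7)/(27 + 101×0.68) = 0.0178 mA.
I_C = β·I_B = 100×0.0178 = 1.78 mA.
V_CE = V_CC − I_C·R_C − I_E·R_E = 11 − 1.78×2.2 − 1.79×0.68 = 5.87 V > V_CE(sat), so the active-region assumption holds.

active; I_C ≈ 1.8 mA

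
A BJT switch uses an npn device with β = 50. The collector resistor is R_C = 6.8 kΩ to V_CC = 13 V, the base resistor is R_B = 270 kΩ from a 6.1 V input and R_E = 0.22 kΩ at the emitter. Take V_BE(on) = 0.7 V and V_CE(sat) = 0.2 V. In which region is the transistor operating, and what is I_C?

active; I_C ≈ 0.96 mA

Assume active. Base-emitter loop: I_B = (V_BB − V_BE)/(R_B + (β+1)R_E) = (6.1 − 0.7)/(270 + 51×0.22) = 0.0192 mA.
I_C = β·I_B = 50×0.0192 = 0.96 mA.
V_CE = V_CC − I_C·R_C − I_E·R_E = 13 − 0.96×6.8 − 0.979×0.22 = 6.26 V > V_CE(sat), so the active-region assumption holds.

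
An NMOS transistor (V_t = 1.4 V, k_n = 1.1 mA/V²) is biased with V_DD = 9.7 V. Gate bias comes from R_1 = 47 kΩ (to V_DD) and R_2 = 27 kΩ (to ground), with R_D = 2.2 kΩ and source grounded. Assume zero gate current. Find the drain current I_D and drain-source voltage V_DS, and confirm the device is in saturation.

I_D ≈ 2.5 mA, V_DS ≈ 4.2 V

V_G = V_DD·R_2/(R_1+R_2) = 9.7×27/74 = 3.54 V. With the source grounded, V_GS = V_G = 3.54 V.
Assume saturation: I_D = (k_n/2)(V_GS − V_t)² = (1.1/2)×(3.54 − 1.4)² = 0.55×2.14² = 2.52 mA.
V_DS = V_DD − I_D·R_D = 9.7 − 2.52×2.2 = 4.16 V.
Saturation requires V_DS ≥ V_GS − V_t = 2.14 V; 4.16 ≥ 2.14 ✓.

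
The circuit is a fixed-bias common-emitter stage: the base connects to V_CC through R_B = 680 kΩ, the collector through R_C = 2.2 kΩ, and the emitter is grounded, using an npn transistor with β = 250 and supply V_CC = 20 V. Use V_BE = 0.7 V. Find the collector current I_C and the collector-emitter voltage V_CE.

I_C ≈ 7.1 mA, V_CE ≈ 4.4 V

Base loop: V_CC = I_B·R_B + V_BE, so I_B = (20 − 0.7)/680 kΩ = 0.0284 mA.
In the active region I_C = β·I_B = 250 × 0.0284 = 7.1 mA.
Collector loop: V_CE = V_CC − I_C·R_C = 20 − 7.1×2.2 = 4.39 V.
Since V_CE = 4.39 V > V_CE(sat) ≈ 0.2 V, the transistor is in the active region as assumed.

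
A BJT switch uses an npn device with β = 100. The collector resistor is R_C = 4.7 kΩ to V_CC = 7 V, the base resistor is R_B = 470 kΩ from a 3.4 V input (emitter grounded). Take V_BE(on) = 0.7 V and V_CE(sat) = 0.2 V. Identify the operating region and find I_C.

Assume active. Base-emitter loop: I_B = (V_BB − V_BE)/R_B = (3.4 − 0.7)/470 = 0.00574 mA.
I_C = β·I_B = 100×0.00574 = 0.574 mA.
V_CE = V_CC − I_C·R_C = 7 − 0.574×4.7 = 4.3 V > V_CE(sat), so the active-region assumption holds.

active; I_C ≈ 0.57 mA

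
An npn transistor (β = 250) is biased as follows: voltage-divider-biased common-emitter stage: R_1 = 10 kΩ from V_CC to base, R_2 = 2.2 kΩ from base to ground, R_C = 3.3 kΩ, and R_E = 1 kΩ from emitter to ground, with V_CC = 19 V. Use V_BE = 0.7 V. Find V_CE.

Thevenize the base divider: V_Th = V_CC·R_2/(R_1+R_2) = 19×2.2/12.2 = 3.43 V, R_Th = R_1‖R_2 = 1.8 kΩ.
Base-emitter loop: V_Th = I_B·R_Th + V_BE + (β+1)I_B·R_E, so I_B = (3.43 − 0.7) / (1.8 + 251×1) = 0.0108 mA.
I_C = β·I_B = 250×0.0108 = 2.7 mA, and I_E = (β+1)I_B = 2.71 mA.
V_CE = V_CC − I_C·R_C − I_E·R_E = 19 − 2.7×3.3 − 2.71×1 = 7.4 V.
V_CE = 7.4 V > 0.2 V confirms active-region operation.

V_CE ≈ 7.4 V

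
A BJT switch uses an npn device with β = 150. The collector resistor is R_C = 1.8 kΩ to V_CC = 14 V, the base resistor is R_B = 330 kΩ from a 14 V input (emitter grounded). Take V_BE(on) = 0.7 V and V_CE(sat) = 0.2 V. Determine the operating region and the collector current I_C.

active; I_C ≈ 6 mA

Assume active. Base-emitter loop: I_B = (V_BB − V_BE)/R_B = (14 − 0.7)/330 = 0.0403 mA.
I_C = β·I_B = 150×0.0403 = 6.05 mA.
V_CE = V_CC − I_C·R_C = 14 − 6.05×1.8 = 3.12 V > V_CE(sat), so the active-region assumption holds.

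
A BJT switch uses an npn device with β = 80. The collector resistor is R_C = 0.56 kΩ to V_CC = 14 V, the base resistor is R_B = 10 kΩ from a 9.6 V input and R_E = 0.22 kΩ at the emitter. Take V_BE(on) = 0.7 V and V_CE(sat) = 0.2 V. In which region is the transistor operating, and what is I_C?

Assume active: I_B = (9.6 − 0.7)/(10 + 81×0.22) = 0.32 mA, I_C = β·I_B = 25.6 mA.
Then V_CE = 14 − 25.6×0.56 − 25.9×0.22 = -6.03 V < 0.2 V — the active assumption fails.
Re-solve with V_CE = 0.2 V. KCL at the emitter: V_E/R_E = (V_BB−0.7−V_E)/R_B + (V_CC−0.2−V_E)/R_C, giving V_E = 3.97 V.
I_C = (V_CC − 0.2 − V_E)/R_C = (13.8 − 3.97)/0.56 = 17.6 mA.
Check: I_B = (8.9 − 3.97)/10 = 0.493 mA, and β·I_B = 39.4 mA > I_C, confirming saturation.

saturation; I_C ≈ 18 mA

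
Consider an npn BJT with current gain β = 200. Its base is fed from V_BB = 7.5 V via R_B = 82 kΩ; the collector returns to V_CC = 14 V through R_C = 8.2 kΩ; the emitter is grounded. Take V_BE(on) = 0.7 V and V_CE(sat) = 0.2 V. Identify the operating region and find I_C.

Assume active: I_B = (7.5 − 0.7)/82 = 0.0829 mA, giving I_C = β·I_B = 16.6 mA.
But then V_CE = 14 − 16.6×8.2 = -122 V < V_CE(sat) = 0.2 V — impossible in the active region.
So the transistor is saturated. With V_CE = 0.2 V, I_C = (V_CC − 0.2)/R_C = 13.8/8.2 = 1.68 mA.
Check: β·I_B = 16.6 mA > I_C = 1.68 mA, confirming saturation.

saturation; I_C ≈ 1.7 mA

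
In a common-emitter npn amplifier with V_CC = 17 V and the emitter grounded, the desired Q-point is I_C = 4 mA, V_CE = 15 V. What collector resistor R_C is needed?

R_C ≈ 0.5 kΩ

Collector loop: V_CC = I_C·R_C + V_CE.
R_C = (V_CC − V_CE)/I_C = (17 − 15)/4 = 0.5 kΩ.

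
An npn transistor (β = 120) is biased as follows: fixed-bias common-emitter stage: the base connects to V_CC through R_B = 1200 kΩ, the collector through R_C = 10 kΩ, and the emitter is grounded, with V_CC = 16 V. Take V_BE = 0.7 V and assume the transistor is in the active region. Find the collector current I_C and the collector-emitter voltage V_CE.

Base loop: V_CC = I_B·R_B + V_BE, so I_B = (16 − 0.7)/1200 kΩ = 0.0128 mA.
In the active region I_C = β·I_B = 120 × 0.0128 = 1.53 mA.
Collector loop: V_CE = V_CC − I_C·R_C = 16 − 1.53×10 = 0.7 V.
Since V_CE = 0.7 V > V_CE(sat) ≈ 0.2 V, the transistor is in the active region as assumed.

I_C ≈ 1.5 mA, V_CE ≈ 0.7 V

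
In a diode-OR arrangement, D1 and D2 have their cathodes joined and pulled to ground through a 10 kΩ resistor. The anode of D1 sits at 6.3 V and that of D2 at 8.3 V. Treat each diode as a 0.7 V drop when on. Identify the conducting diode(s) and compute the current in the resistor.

Only D2 conducts; I_R ≈ 0.76 mA

Assume both conduct. Then node N would need to be at both 6.3−0.7 = 5.6 V and 8.3−0.7 = 7.6 V, which is impossible.
Assume only D2 conducts: V_N = 8.3 − 0.7 = 7.6 V, so I_R = 7.6/10 = 0.76 mA.
Check D1: its anode-to-cathode voltage is 6.3 − 7.6 = -1.3 V < 0.7 V, so it is off. The assumption is consistent.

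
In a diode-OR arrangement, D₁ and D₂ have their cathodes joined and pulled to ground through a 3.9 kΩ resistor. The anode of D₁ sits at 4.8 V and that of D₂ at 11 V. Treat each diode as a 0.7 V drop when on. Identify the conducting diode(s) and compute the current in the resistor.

Assume both conduct. Then node N would need to be at both 4.8−0.7 = 4.1 V and 11−0.7 = 10.3 V, which is impossible.
Assume only D₂ conducts: V_N = 11 − 0.7 = 10.3 V, so I_R = 10.3/3.9 = 2.64 mA.
Check D₁: its anode-to-cathode voltage is 4.8 − 10.3 = -5.5 V < 0.7 V, so it is off. The assumption is consistent.

Only D₂ conducts; I_R ≈ 2.6 mA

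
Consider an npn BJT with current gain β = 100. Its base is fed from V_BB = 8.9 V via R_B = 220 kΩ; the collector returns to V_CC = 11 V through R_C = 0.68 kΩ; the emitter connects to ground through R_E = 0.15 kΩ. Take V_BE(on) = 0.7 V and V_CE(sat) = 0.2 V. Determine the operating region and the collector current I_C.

active; I_C ≈ 3.5 mA

Assume active. Base-emitter loop: I_B = (V_BB − V_BE)/(R_B + (β+1)R_E) = (8.9 − 0.7)/(220 + 101×0.15) = 0.0349 mA.
I_C = β·I_B = 100×0.0349 = 3.49 mA.
V_CE = V_CC − I_C·R_C − I_E·R_E = 11 − 3.49×0.68 − 3.52×0.15 = 8.1 V > V_CE(sat), so the active-region assumption holds.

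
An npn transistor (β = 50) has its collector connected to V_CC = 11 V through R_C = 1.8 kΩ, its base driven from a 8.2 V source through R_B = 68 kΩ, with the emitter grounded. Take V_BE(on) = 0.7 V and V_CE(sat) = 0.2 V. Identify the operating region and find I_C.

active; I_C ≈ 5.5 mA

Assume active. Base-emitter loop: I_B = (V_BB − V_BE)/R_B = (8.2 − 0.7)/68 = 0.11 mA.
I_C = β·I_B = 50×0.11 = 5.51 mA.
V_CE = V_CC − I_C·R_C = 11 − 5.51×1.8 = 1.07 V > V_CE(sat), so the active-region assumption holds.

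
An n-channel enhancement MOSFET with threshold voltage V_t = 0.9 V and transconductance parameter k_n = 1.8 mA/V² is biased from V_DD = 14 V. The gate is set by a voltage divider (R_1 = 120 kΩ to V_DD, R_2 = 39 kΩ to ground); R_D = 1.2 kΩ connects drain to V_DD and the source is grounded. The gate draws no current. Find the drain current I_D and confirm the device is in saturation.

V_G = V_DD·R_2/(R_1+R_2) = 14×39/159 = 3.43 V. With the source grounded, V_GS = V_G = 3.43 V.
Assume saturation: I_D = (k_n/2)(V_GS − V_t)² = (1.8/2)×(3.43 − 0.9)² = 0.9×2.53² = 5.78 mA.
V_DS = V_DD − I_D·R_D = 14 − 5.78×1.2 = 7.07 V.
Saturation requires V_DS ≥ V_GS − V_t = 2.53 V; 7.07 ≥ 2.53 ✓.

I_D ≈ 5.8 mA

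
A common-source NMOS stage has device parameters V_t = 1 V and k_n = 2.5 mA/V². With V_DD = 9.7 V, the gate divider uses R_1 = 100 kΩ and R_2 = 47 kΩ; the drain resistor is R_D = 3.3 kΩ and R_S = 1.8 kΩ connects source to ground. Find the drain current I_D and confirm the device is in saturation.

V_G = V_DD·R_2/(R_1+R_2) = 9.7×47/147 = 3.1 V.
Assume saturation: I_D = (k_n/2)(V_GS − V_t)² with V_GS = V_G − I_D·R_S = 3.1 − 1.8·I_D.
Substituting gives 4.05·I_D² − 10.5·I_D + 5.52 = 0, with roots I_D = 0.74 or 1.84 mA.
The root I_D = 1.84 mA gives V_GS = -0.214 V ≤ V_t, so take I_D = 0.74 mA.
Then V_GS = 1.77 V and V_DS = V_DD − I_D(R_D+R_S) = 9.7 − 0.74×5.1 = 5.93 V.
Saturation requires V_DS ≥ V_GS − V_t = 0.769 V; 5.93 ≥ 0.769 ✓.

I_D ≈ 0.74 mA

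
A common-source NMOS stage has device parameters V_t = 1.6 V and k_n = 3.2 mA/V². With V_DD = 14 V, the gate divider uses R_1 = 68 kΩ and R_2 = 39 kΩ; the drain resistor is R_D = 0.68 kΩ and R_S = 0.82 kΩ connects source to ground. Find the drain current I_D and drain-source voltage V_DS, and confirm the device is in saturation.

I_D ≈ 2.7 mA, V_DS ≈ 10 V

V_G = V_DD·R_2/(R_1+R_2) = 14×39/107 = 5.1 V.
Assume saturation: I_D = (k_n/2)(V_GS − V_t)² with V_GS = V_G − I_D·R_S = 5.1 − 0.82·I_D.
Substituting gives 1.08·I_D² − 10.2·I_D + 19.6 = 0, with roots I_D = 2.69 or 6.78 mA.
The root I_D = 6.78 mA gives V_GS = -0.459 V ≤ V_t, so take I_D = 2.69 mA.
Then V_GS = 2.9 V and V_DS = V_DD − I_D(R_D+R_S) = 14 − 2.69×1.5 = 9.96 V.
Saturation requires V_DS ≥ V_GS − V_t = 1.3 V; 9.96 ≥ 1.3 ✓.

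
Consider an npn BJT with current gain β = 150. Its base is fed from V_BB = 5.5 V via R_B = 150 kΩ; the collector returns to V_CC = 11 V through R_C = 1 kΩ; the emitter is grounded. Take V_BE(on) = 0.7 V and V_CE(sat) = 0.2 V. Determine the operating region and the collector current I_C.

active; I_C ≈ 4.8 mA

Assume active. Base-emitter loop: I_B = (V_BB − V_BE)/R_B = (5.5 − 0.7)/150 = 0.032 mA.
I_C = β·I_B = 150×0.032 = 4.8 mA.
V_CE = V_CC − I_C·R_C = 11 − 4.8×1 = 6.2 V > V_CE(sat), so the active-region assumption holds.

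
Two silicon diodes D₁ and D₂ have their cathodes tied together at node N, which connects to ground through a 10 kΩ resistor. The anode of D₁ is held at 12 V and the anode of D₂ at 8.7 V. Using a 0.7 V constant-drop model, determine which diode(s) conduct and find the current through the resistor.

Only D₁ conducts; I_R ≈ 1.1 mA

Assume both conduct. Then node N would need to be at both 12−0.7 = 11.3 V and 8.7−0.7 = 8 V, which is impossible.
Assume only D₁ conducts: V_N = 12 − 0.7 = 11.3 V, so I_R = 11.3/10 = 1.13 mA.
Check D₂: its anode-to-cathode voltage is 8.7 − 11.3 = -2.6 V < 0.7 V, so it is off. The assumption is consistent.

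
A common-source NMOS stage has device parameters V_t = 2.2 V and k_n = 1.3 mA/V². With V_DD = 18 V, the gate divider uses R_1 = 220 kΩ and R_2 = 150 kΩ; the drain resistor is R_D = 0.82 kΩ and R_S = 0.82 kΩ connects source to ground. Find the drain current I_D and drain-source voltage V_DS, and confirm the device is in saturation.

V_G = V_DD·R_2/(R_1+R_2) = 18×150/370 = 7.3 V.
Assume saturation: I_D = (k_n/2)(V_GS − V_t)² with V_GS = V_G − I_D·R_S = 7.3 − 0.82·I_D.
Substituting gives 0.437·I_D² − 6.43·I_D + 16.9 = 0, with roots I_D = 3.42 or 11.3 mA.
The root I_D = 11.3 mA gives V_GS = -1.97 V ≤ V_t, so take I_D = 3.42 mA.
Then V_GS = 4.49 V and V_DS = V_DD − I_D(R_D+R_S) = 18 − 3.42×1.64 = 12.4 V.
Saturation requires V_DS ≥ V_GS − V_t = 2.29 V; 12.4 ≥ 2.29 ✓.

I_D ≈ 3.4 mA, V_DS ≈ 12 V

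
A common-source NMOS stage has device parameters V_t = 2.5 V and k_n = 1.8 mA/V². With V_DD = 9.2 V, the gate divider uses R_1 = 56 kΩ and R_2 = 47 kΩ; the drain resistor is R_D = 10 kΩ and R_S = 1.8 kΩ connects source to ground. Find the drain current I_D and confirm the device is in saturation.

V_G = V_DD·R_2/(R_1+R_2) = 9.2×47/103 = 4.2 V.
Assume saturation: I_D = (k_n/2)(V_GS − V_t)² with V_GS = V_G − I_D·R_S = 4.2 − 1.8·I_D.
Substituting gives 2.92·I_D² − 6.5·I_D + 2.6 = 0, with roots I_D = 0.521 or 1.71 mA.
The root I_D = 1.71 mA gives V_GS = 1.12 V ≤ V_t, so take I_D = 0.521 mA.
Then V_GS = 3.26 V and V_DS = V_DD − I_D(R_D+R_S) = 9.2 − 0.521×11.8 = 3.05 V.
Saturation requires V_DS ≥ V_GS − V_t = 0.761 V; 3.05 ≥ 0.761 ✓.

I_D ≈ 0.52 mA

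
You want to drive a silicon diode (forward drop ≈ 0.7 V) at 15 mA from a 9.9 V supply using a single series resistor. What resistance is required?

R ≈ 0.61 kΩ

The resistor drops V_S − V_D = 9.9 − 0.7 = 9.2 V at 15 mA.
R = 9.2 V / 15 mA = 0.613 kΩ.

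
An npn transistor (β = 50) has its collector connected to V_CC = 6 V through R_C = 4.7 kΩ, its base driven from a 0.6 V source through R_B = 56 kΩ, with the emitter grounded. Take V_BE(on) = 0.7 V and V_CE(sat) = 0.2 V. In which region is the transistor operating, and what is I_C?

cutoff; I_C ≈ 0

V_BB = 0.6 V ≤ V_BE(on) = 0.7 V, so the base-emitter junction is not forward biased.
The transistor is in cutoff: I_B = I_C = 0.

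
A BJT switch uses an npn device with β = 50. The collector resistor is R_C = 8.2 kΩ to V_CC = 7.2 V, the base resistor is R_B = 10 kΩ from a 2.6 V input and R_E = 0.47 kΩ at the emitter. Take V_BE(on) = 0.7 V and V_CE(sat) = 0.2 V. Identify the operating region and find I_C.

Assume active: I_B = (2.6 − 0.7)/(10 + 51×0.47) = 0.0559 mA, I_C = β·I_B = 2.8 mA.
Then V_CE = 7.2 − 2.8×8.2 − 2.85×0.47 = -17.1 V < 0.2 V — the active assumption fails.
Re-solve with V_CE = 0.2 V. KCL at the emitter: V_E/R_E = (V_BB−0.7−V_E)/R_B + (V_CC−0.2−V_E)/R_C, giving V_E = 0.444 V.
I_C = (V_CC − 0.2 − V_E)/R_C = (7 − 0.444)/8.2 = 0.799 mA.
Check: I_B = (1.9 − 0.444)/10 = 0.146 mA, and β·I_B = 7.28 mA > I_C, confirming saturation.

saturation; I_C ≈ 0.8 mA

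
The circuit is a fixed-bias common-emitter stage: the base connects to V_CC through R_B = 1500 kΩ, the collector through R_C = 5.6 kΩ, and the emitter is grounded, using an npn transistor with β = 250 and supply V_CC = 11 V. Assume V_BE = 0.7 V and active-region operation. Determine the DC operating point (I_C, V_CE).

Base loop: V_CC = I_B·R_B + V_BE, so I_B = (11 − 0.7)/1500 kΩ = 0.00687 mA.
In the active region I_C = β·I_B = 250 × 0.00687 = 1.72 mA.
Collector loop: V_CE = V_CC − I_C·R_C = 11 − 1.72×5.6 = 1.39 V.
Since V_CE = 1.39 V > V_CE(sat) ≈ 0.2 V, the transistor is in the active region as assumed.

I_C ≈ 1.7 mA, V_CE ≈ 1.4 V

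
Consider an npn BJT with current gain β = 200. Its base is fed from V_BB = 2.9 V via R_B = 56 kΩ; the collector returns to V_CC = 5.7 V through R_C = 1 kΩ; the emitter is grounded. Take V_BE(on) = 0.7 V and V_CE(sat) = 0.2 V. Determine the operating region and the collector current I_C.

saturation; I_C ≈ 5.5 mA

Assume active: I_B = (2.9 − 0.7)/56 = 0.0393 mA, giving I_C = β·I_B = 7.86 mA.
But then V_CE = 5.7 − 7.86×1 = -2.16 V < V_CE(sat) = 0.2 V — impossible in the active region.
So the transistor is saturated. With V_CE = 0.2 V, I_C = (V_CC − 0.2)/R_C = 5.5/1 = 5.5 mA.
Check: β·I_B = 7.86 mA > I_C = 5.5 mA, confirming saturation.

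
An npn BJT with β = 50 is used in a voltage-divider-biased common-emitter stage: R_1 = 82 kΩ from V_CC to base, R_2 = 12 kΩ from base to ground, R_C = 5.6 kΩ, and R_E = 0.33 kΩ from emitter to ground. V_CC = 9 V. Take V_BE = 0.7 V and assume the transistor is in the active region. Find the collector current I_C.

Thevenize the base divider: V_Th = V_CC·R_2/(R_1+R_2) = 9×12/94 = 1.15 V, R_Th = R_1‖R_2 = 10.5 kΩ.
Base-emitter loop: V_Th = I_B·R_Th + V_BE + (β+1)I_B·R_E, so I_B = (1.15 − 0.7) / (10.5 + 51×0.33) = 0.0164 mA.
I_C = β·I_B = 50×0.0164 = 0.822 mA, and I_E = (β+1)I_B = 0.839 mA.
V_CE = V_CC − I_C·R_C − I_E·R_E = 9 − 0.822×5.6 − 0.839×0.33 = 4.12 V.
V_CE = 4.12 V > 0.2 V confirms active-region operation.

I_C ≈ 0.82 mA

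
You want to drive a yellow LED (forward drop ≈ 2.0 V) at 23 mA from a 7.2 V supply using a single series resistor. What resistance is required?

R ≈ 0.23 kΩ

The resistor drops V_S − V_D = 7.2 − 2.0 = 5.2 V at 23 mA.
R = 5.2 V / 23 mA = 0.226 kΩ.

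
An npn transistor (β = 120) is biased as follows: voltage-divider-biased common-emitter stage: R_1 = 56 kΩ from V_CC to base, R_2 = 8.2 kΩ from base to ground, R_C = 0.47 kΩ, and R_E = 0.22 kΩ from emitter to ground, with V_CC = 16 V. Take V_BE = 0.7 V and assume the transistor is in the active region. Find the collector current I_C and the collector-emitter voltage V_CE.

Thevenize the base divider: V_Th = V_CC·R_2/(R_1+R_2) = 16×8.2/64.2 = 2.04 V, R_Th = R_1‖R_2 = 7.15 kΩ.
Base-emitter loop: V_Th = I_B·R_Th + V_BE + (β+1)I_B·R_E, so I_B = (2.04 − 0.7) / (7.15 + 121×0.22) = 0.0398 mA.
I_C = β·I_B = 120×0.0398 = 4.77 mA, and I_E = (β+1)I_B = 4.81 mA.
V_CE = V_CC − I_C·R_C − I_E·R_E = 16 − 4.77×0.47 − 4.81×0.22 = 12.7 V.
V_CE = 12.7 V > 0.2 V confirms active-region operation.

I_C ≈ 4.8 mA, V_CE ≈ 13 V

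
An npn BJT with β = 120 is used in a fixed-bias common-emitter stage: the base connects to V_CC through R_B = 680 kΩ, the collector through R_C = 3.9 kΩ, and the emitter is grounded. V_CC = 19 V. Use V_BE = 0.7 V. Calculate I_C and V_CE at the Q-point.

I_C ≈ 3.2 mA, V_CE ≈ 6.4 V

Base loop: V_CC = I_B·R_B + V_BE, so I_B = (19 − 0.7)/680 kΩ = 0.0269 mA.
In the active region I_C = β·I_B = 120 × 0.0269 = 3.23 mA.
Collector loop: V_CE = V_CC − I_C·R_C = 19 − 3.23×3.9 = 6.41 V.
Since V_CE = 6.41 V > V_CE(sat) ≈ 0.2 V, the transistor is in the active region as assumed.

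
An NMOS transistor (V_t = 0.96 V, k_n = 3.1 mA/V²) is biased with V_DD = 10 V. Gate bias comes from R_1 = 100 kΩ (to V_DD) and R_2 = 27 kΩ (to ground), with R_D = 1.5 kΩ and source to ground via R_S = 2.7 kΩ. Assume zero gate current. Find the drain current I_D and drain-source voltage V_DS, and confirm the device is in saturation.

V_G = V_DD·R_2/(R_1+R_2) = 10×27/127 = 2.13 V.
Assume saturation: I_D = (k_n/2)(V_GS − V_t)² with V_GS = V_G − I_D·R_S = 2.13 − 2.7·I_D.
Substituting gives 11.3·I_D² − 10.8·I_D + 2.11 = 0, with roots I_D = 0.276 or 0.677 mA.
The root I_D = 0.677 mA gives V_GS = 0.299 V ≤ V_t, so take I_D = 0.276 mA.
Then V_GS = 1.38 V and V_DS = V_DD − I_D(R_D+R_S) = 10 − 0.276×4.2 = 8.84 V.
Saturation requires V_DS ≥ V_GS − V_t = 0.422 V; 8.84 ≥ 0.422 ✓.

I_D ≈ 0.28 mA, V_DS ≈ 8.8 V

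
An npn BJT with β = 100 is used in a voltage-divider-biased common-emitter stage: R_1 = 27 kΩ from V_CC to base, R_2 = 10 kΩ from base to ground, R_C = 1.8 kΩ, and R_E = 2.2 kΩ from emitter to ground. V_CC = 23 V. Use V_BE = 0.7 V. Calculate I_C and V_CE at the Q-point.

I_C ≈ 2.4 mA, V_CE ≈ 13 V

Thevenize the base divider: V_Th = V_CC·R_2/(R_1+R_2) = 23×10/37 = 6.22 V, R_Th = R_1‖R_2 = 7.3 kΩ.
Base-emitter loop: V_Th = I_B·R_Th + V_BE + (β+1)I_B·R_E, so I_B = (6.22 − 0.7) / (7.3 + 101×2.2) = 0.024 mA.
I_C = β·I_B = 100×0.024 = 2.4 mA, and I_E = (β+1)I_B = 2.43 mA.
V_CE = V_CC − I_C·R_C − I_E·R_E = 23 − 2.4×1.8 − 2.43×2.2 = 13.3 V.
V_CE = 13.3 V > 0.2 V confirms active-region operation.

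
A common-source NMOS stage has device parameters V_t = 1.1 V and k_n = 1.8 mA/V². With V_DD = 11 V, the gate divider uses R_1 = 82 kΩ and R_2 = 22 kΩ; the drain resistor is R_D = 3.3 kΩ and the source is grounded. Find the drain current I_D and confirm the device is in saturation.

I_D ≈ 1.4 mA

V_G = V_DD·R_2/(R_1+R_2) = 11×22/104 = 2.33 V. With the source grounded, V_GS = V_G = 2.33 V.
Assume saturation: I_D = (k_n/2)(V_GS − V_t)² = (1.8/2)×(2.33 − 1.1)² = 0.9×1.23² = 1.35 mA.
V_DS = V_DD − I_D·R_D = 11 − 1.35×3.3 = 6.53 V.
Saturation requires V_DS ≥ V_GS − V_t = 1.23 V; 6.53 ≥ 1.23 ✓.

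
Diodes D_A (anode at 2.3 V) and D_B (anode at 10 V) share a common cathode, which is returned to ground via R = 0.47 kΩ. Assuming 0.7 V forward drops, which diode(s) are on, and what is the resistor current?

Assume both conduct. Then node N would need to be at both 2.3−0.7 = 1.6 V and 10−0.7 = 9.3 V, which is impossible.
Assume only D_B conducts: V_N = 10 − 0.7 = 9.3 V, so I_R = 9.3/0.47 = 19.8 mA.
Check D_A: its anode-to-cathode voltage is 2.3 − 9.3 = -7 V < 0.7 V, so it is off. The assumption is consistent.

Only D_B conducts; I_R ≈ 20 mA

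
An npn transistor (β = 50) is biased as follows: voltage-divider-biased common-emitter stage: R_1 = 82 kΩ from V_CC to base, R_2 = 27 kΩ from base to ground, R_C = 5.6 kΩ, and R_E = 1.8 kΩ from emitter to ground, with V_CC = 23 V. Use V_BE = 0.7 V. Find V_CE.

Thevenize the base divider: V_Th = V_CC·R_2/(R_1+R_2) = 23×27/109 = 5.7 V, R_Th = R_1‖R_2 = 20.3 kΩ.
Base-emitter loop: V_Th = I_B·R_Th + V_BE + (β+1)I_B·R_E, so I_B = (5.7 − 0.7) / (20.3 + 51×1.8) = 0.0446 mA.
I_C = β·I_B = 50×0.0446 = 2.23 mA, and I_E = (β+1)I_B = 2.27 mA.
V_CE = V_CC − I_C·R_C − I_E·R_E = 23 − 2.23×5.6 − 2.27×1.8 = 6.43 V.
V_CE = 6.43 V > 0.2 V confirms active-region operation.

V_CE ≈ 6.4 V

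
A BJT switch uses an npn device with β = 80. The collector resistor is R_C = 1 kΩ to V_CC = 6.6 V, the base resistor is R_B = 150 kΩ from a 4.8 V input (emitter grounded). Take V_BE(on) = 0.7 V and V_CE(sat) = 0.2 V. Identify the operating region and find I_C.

active; I_C ≈ 2.2 mA

Assume active. Base-emitter loop: I_B = (V_BB − V_BE)/R_B = (4.8 − 0.7)/150 = 0.0273 mA.
I_C = β·I_B = 80×0.0273 = 2.19 mA.
V_CE = V_CC − I_C·R_C = 6.6 − 2.19×1 = 4.41 V > V_CE(sat), so the active-region assumption holds.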